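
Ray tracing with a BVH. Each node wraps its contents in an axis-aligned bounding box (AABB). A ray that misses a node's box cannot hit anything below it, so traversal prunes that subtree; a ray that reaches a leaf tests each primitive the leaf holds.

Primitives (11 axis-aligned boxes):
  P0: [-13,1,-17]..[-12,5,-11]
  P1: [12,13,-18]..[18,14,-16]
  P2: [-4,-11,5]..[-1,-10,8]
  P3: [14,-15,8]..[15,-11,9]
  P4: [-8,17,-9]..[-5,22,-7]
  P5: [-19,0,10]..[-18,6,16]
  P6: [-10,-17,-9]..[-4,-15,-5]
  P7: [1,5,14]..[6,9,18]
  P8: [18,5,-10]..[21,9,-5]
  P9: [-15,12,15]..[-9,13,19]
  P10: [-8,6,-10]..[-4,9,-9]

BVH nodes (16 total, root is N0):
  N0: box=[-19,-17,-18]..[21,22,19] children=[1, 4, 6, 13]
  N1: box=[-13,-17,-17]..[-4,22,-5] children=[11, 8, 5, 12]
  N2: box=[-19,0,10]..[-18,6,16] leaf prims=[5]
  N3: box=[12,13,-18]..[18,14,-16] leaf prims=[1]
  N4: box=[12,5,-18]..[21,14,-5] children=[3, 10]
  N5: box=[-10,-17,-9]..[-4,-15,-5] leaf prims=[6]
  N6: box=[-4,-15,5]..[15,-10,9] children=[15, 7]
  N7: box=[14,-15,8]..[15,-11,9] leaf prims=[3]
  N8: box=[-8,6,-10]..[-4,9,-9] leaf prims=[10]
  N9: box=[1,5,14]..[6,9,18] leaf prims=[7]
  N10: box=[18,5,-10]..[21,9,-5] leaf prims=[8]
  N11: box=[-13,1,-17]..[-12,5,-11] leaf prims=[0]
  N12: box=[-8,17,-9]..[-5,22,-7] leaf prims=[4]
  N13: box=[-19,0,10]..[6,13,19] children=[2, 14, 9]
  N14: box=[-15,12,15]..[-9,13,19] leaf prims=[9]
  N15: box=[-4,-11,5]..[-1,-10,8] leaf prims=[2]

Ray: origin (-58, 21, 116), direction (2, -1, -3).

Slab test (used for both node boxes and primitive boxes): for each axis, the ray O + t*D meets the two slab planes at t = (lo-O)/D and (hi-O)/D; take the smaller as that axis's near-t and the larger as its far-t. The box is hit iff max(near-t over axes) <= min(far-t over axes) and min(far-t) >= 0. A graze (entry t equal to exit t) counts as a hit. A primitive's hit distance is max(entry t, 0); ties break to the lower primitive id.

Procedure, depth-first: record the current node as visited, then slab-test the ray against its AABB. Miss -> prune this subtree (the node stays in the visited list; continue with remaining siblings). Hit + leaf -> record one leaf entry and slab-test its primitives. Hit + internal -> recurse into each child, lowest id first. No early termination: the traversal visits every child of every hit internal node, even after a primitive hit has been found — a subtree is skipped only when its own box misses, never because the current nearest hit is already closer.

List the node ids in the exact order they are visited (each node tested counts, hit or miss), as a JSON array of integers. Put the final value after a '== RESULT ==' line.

Traverse from the root:
N0 x:[39/2,79/2] y:[-1,38] z:[97/3,134/3] -> hit [97/3,38], descend [1, 4, 6, 13]
  N1 x:[45/2,27] y:[-1,38] z:[121/3,133/3] -> miss, prune
  N4 x:[35,79/2] y:[7,16] z:[121/3,134/3] -> miss, prune
  N6 x:[27,73/2] y:[31,36] z:[107/3,37] -> hit [107/3,36], descend [7, 15]
    N7 x:[36,73/2] y:[32,36] z:[107/3,36] -> hit [36,36] leaf, test {P3@t=36}
    N15 x:[27,57/2] y:[31,32] z:[36,37] -> miss, prune
  N13 x:[39/2,32] y:[8,21] z:[97/3,106/3] -> miss, prune

7 AABB tests over nodes [0, 1, 4, 6, 7, 15, 13]; 1 leaf entered; closest P3.

== RESULT ==
[0, 1, 4, 6, 7, 15, 13]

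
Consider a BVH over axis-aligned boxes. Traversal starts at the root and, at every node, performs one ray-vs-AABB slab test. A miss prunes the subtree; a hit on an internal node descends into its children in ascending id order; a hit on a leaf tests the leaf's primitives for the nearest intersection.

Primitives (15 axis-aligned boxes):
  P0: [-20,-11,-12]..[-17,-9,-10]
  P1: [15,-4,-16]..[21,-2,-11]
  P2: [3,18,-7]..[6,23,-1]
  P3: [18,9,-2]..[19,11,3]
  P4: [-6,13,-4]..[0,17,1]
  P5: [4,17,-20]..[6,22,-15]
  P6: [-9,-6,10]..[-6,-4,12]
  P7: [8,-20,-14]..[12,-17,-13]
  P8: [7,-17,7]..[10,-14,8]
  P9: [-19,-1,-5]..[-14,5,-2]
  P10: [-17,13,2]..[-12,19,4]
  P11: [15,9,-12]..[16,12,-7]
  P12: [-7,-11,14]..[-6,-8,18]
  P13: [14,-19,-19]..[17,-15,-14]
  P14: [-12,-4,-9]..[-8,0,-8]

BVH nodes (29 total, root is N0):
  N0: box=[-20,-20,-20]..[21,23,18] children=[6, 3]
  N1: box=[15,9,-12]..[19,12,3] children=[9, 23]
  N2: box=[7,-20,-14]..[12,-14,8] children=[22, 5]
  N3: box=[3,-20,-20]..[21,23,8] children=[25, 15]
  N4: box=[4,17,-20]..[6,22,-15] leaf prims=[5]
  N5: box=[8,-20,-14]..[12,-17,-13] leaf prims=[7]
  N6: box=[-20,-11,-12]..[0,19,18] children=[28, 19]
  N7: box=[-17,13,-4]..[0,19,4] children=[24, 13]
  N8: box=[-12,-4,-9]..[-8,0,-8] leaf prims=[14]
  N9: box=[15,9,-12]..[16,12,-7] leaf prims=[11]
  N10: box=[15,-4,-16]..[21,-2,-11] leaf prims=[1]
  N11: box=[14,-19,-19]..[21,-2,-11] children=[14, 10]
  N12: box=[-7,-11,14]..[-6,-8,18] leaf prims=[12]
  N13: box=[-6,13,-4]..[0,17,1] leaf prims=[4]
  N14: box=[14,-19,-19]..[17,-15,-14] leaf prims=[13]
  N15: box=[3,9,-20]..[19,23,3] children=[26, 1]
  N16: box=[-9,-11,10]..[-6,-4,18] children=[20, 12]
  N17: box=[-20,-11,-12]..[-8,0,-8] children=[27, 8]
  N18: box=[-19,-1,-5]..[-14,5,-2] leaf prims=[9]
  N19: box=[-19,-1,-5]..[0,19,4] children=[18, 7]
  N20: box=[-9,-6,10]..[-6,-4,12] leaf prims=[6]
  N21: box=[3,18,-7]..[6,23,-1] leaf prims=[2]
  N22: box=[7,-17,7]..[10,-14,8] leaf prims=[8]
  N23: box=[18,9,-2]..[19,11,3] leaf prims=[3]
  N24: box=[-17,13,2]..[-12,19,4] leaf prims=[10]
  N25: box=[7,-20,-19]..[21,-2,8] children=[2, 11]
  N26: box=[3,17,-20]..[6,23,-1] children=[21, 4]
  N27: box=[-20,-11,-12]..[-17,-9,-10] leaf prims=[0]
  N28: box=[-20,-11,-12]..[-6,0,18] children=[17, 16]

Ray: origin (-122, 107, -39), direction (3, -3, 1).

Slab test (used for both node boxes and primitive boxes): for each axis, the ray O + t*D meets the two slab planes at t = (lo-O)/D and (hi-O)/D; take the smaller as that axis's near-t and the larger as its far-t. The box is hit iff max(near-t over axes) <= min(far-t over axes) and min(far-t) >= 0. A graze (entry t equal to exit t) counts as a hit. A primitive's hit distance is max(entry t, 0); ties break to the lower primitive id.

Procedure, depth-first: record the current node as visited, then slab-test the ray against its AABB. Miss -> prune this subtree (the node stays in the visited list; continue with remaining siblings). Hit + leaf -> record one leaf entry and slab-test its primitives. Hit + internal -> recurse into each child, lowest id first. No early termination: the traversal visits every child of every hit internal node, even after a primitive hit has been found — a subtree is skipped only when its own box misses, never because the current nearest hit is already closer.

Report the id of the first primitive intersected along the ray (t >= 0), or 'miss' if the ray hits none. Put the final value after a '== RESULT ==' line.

Trace the traversal:
N0 x:[34,143/3] y:[28,127/3] z:[19,57] -> hit [34,127/3], descend [3, 6]
  N3 x:[125/3,143/3] y:[28,127/3] z:[19,47] -> hit [125/3,127/3], descend [15, 25]
    N15 x:[125/3,47] y:[28,98/3] z:[19,42] -> miss, prune
    N25 x:[43,143/3] y:[109/3,127/3] z:[20,47] -> miss, prune
  N6 x:[34,122/3] y:[88/3,118/3] z:[27,57] -> hit [34,118/3], descend [19, 28]
    N19 x:[103/3,122/3] y:[88/3,36] z:[34,43] -> hit [103/3,36], descend [7, 18]
      N7 x:[35,122/3] y:[88/3,94/3] z:[35,43] -> miss, prune
      N18 x:[103/3,36] y:[34,36] z:[34,37] -> hit [103/3,36] leaf, test {P9@t=103/3}
    N28 x:[34,116/3] y:[107/3,118/3] z:[27,57] -> hit [107/3,116/3], descend [16, 17]
      N16 x:[113/3,116/3] y:[37,118/3] z:[49,57] -> miss, prune
      N17 x:[34,38] y:[107/3,118/3] z:[27,31] -> miss, prune

order=[0, 3, 15, 25, 6, 19, 7, 18, 28, 16, 17]  |boxes|=11  |leaves|=1  hit=P9

== RESULT ==
9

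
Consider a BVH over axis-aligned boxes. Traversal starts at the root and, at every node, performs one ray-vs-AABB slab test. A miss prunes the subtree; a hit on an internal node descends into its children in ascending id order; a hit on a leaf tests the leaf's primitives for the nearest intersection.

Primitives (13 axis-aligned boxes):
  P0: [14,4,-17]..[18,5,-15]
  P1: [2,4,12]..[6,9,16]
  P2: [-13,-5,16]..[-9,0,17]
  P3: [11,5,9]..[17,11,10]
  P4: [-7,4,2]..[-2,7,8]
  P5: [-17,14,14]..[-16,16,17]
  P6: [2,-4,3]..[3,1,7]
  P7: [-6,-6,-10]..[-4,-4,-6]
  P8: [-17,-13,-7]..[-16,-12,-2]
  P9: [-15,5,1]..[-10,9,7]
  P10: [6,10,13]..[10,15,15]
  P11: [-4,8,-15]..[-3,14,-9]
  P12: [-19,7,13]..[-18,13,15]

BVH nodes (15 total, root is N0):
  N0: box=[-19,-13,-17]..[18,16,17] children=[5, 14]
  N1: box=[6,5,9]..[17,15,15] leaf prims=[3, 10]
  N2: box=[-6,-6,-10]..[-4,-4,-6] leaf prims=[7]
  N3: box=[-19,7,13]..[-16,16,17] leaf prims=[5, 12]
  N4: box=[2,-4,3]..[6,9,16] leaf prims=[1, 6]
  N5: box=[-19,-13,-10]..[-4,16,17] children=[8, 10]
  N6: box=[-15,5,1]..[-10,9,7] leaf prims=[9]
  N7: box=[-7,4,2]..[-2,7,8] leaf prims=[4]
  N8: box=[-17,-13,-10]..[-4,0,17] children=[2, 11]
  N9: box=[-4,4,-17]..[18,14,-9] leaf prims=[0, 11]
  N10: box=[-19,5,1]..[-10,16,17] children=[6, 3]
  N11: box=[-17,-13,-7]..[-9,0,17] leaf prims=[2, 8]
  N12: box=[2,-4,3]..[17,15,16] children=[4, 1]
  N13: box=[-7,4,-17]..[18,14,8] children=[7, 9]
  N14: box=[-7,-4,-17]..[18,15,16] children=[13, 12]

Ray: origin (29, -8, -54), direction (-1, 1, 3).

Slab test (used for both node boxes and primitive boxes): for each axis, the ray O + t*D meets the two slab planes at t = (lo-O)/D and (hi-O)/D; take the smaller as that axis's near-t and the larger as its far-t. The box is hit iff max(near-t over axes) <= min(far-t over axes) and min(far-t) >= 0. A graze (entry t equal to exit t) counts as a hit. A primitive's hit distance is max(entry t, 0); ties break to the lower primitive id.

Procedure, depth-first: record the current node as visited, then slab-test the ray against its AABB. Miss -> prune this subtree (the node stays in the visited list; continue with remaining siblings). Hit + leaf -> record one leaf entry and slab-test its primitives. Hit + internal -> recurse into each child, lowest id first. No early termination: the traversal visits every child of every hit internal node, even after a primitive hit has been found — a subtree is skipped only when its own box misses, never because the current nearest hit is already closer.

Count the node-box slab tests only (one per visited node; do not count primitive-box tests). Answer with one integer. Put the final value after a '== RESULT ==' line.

Trace the traversal:
N0 x:[11,48] y:[-5,24] z:[37/3,71/3] -> hit [37/3,71/3], descend [5, 14]
  N5 x:[33,48] y:[-5,24] z:[44/3,71/3] -> miss, prune
  N14 x:[11,36] y:[4,23] z:[37/3,70/3] -> hit [37/3,23], descend [12, 13]
    N12 x:[12,27] y:[4,23] z:[19,70/3] -> hit [19,23], descend [1, 4]
      N1 x:[12,23] y:[13,23] z:[21,23] -> hit [21,23] leaf, test {P3(miss), P10@t=67/3}
      N4 x:[23,27] y:[4,17] z:[19,70/3] -> miss, prune
    N13 x:[11,36] y:[12,22] z:[37/3,62/3] -> hit [37/3,62/3], descend [7, 9]
      N7 x:[31,36] y:[12,15] z:[56/3,62/3] -> miss, prune
      N9 x:[11,33] y:[12,22] z:[37/3,15] -> hit [37/3,15] leaf, test {P0@t=37/3, P11(miss)}

9 AABB tests over nodes [0, 5, 14, 12, 1, 4, 13, 7, 9]; 2 leaves entered; closest P0.

== RESULT ==
9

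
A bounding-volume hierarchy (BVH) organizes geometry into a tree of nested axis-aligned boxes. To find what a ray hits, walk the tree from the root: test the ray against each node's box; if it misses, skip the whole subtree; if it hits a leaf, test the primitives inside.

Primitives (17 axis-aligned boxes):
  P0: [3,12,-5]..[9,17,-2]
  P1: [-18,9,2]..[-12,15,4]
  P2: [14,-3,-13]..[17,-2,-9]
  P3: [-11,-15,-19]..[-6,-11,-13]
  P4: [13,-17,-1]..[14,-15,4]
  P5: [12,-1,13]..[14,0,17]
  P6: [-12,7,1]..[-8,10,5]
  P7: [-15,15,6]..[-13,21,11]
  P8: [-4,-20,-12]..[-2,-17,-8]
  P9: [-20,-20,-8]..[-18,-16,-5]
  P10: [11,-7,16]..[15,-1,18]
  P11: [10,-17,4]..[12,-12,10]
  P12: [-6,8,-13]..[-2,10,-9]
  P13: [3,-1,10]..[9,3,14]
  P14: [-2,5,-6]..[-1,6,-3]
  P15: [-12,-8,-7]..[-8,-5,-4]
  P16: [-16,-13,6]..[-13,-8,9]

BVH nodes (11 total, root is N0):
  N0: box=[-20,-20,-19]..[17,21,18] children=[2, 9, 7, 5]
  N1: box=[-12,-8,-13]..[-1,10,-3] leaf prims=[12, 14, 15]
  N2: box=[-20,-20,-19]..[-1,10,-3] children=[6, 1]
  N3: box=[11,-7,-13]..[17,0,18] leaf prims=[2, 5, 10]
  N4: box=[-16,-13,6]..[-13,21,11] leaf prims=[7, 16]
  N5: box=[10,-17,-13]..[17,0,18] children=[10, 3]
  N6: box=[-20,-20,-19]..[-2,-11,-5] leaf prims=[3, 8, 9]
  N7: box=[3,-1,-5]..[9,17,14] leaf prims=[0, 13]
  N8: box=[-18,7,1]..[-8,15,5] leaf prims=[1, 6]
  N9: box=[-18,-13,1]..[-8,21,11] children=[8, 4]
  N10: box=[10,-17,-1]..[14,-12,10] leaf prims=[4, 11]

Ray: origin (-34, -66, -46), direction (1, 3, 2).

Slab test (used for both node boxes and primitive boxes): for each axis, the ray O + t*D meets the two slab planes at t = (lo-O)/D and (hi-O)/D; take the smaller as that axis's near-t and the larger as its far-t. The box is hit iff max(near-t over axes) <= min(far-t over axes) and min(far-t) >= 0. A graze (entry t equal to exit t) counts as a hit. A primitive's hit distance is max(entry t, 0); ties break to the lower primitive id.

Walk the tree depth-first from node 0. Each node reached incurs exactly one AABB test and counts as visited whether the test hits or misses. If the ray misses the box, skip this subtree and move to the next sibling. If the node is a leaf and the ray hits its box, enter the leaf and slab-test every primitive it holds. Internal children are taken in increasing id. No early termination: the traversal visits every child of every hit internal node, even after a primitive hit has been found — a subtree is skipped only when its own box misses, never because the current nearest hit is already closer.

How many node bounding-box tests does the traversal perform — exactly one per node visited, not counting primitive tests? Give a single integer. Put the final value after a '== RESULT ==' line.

Walk:
N0 x:[14,51] y:[46/3,29] z:[27/2,32] -> hit [46/3,29], descend [2, 5, 7, 9]
  N2 x:[14,33] y:[46/3,76/3] z:[27/2,43/2] -> hit [46/3,43/2], descend [1, 6]
    N1 x:[22,33] y:[58/3,76/3] z:[33/2,43/2] -> miss, prune
    N6 x:[14,32] y:[46/3,55/3] z:[27/2,41/2] -> hit [46/3,55/3] leaf, test {P3(miss), P8(miss), P9(miss)}
  N5 x:[44,51] y:[49/3,22] z:[33/2,32] -> miss, prune
  N7 x:[37,43] y:[65/3,83/3] z:[41/2,30] -> miss, prune
  N9 x:[16,26] y:[53/3,29] z:[47/2,57/2] -> hit [47/2,26], descend [4, 8]
    N4 x:[18,21] y:[53/3,29] z:[26,57/2] -> miss, prune
    N8 x:[16,26] y:[73/3,27] z:[47/2,51/2] -> hit [73/3,51/2] leaf, test {P1(miss), P6@t=73/3}

9 AABB tests over nodes [0, 2, 1, 6, 5, 7, 9, 4, 8]; 2 leaves entered; closest P6.

== RESULT ==
9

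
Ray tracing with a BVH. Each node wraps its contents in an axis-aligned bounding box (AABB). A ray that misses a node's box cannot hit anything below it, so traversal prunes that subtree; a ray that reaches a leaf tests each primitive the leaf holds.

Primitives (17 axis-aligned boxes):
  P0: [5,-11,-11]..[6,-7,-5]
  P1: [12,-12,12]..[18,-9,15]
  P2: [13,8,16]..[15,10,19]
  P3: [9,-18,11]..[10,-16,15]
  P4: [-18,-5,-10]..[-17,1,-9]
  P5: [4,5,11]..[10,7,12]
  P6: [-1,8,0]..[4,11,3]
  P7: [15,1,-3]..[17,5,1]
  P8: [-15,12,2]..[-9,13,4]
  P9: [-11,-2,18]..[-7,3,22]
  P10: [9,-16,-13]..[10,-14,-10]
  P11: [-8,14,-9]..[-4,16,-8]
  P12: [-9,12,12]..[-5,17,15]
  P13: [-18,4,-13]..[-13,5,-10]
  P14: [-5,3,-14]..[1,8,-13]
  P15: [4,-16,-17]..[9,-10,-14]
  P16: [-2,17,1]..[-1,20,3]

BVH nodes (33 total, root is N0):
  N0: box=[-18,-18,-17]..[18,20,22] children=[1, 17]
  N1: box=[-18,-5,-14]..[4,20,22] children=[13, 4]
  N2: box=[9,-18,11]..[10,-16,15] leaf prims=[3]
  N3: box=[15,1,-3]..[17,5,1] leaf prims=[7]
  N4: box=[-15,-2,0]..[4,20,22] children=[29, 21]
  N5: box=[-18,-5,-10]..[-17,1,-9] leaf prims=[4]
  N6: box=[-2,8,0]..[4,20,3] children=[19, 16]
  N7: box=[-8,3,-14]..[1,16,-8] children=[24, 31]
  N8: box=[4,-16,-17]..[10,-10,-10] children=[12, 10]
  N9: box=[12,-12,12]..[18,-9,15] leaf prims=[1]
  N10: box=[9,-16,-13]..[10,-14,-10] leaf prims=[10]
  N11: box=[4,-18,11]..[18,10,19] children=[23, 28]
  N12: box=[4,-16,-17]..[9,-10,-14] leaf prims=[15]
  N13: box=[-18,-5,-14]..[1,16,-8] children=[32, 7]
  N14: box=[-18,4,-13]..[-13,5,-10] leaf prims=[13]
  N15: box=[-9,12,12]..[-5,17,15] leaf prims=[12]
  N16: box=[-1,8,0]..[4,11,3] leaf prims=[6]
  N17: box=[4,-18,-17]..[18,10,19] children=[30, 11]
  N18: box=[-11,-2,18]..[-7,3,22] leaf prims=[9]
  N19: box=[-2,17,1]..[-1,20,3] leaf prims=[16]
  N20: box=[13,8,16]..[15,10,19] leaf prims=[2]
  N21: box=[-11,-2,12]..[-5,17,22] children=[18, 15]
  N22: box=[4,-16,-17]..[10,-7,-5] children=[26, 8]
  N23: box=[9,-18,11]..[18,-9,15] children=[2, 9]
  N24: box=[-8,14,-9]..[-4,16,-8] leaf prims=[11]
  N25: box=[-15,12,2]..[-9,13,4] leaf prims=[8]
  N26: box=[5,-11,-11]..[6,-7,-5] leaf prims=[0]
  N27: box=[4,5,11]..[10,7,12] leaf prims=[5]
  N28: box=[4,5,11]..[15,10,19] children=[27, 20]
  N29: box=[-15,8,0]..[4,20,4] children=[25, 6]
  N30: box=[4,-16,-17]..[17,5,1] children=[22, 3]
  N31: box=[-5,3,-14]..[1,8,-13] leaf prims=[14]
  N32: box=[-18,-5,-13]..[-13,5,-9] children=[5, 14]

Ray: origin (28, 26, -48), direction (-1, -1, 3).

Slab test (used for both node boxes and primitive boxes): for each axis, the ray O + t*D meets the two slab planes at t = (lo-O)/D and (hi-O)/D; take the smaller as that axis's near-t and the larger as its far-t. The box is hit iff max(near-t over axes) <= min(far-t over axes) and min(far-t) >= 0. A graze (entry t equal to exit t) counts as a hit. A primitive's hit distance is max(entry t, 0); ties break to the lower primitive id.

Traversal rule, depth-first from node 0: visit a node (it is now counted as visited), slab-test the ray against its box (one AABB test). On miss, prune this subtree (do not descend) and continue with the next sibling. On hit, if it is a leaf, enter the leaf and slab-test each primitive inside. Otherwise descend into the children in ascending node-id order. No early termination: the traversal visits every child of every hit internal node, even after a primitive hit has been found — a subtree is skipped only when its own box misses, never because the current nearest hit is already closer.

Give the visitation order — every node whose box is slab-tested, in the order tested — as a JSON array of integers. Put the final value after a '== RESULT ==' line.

Walk:
N0 x:[10,46] y:[6,44] z:[31/3,70/3] -> hit [31/3,70/3], descend [1, 17]
  N1 x:[24,46] y:[6,31] z:[34/3,70/3] -> miss, prune
  N17 x:[10,24] y:[16,44] z:[31/3,67/3] -> hit [16,67/3], descend [11, 30]
    N11 x:[10,24] y:[16,44] z:[59/3,67/3] -> hit [59/3,67/3], descend [23, 28]
      N23 x:[10,19] y:[35,44] z:[59/3,21] -> miss, prune
      N28 x:[13,24] y:[16,21] z:[59/3,67/3] -> hit [59/3,21], descend [20, 27]
        N20 x:[13,15] y:[16,18] z:[64/3,67/3] -> miss, prune
        N27 x:[18,24] y:[19,21] z:[59/3,20] -> hit [59/3,20] leaf, test {P5@t=59/3}
    N30 x:[11,24] y:[21,42] z:[31/3,49/3] -> miss, prune

Visited [0, 1, 17, 11, 23, 28, 20, 27, 30]. Tests: 9 box, 1 leaf. Nearest: P5.

== RESULT ==
[0, 1, 17, 11, 23, 28, 20, 27, 30]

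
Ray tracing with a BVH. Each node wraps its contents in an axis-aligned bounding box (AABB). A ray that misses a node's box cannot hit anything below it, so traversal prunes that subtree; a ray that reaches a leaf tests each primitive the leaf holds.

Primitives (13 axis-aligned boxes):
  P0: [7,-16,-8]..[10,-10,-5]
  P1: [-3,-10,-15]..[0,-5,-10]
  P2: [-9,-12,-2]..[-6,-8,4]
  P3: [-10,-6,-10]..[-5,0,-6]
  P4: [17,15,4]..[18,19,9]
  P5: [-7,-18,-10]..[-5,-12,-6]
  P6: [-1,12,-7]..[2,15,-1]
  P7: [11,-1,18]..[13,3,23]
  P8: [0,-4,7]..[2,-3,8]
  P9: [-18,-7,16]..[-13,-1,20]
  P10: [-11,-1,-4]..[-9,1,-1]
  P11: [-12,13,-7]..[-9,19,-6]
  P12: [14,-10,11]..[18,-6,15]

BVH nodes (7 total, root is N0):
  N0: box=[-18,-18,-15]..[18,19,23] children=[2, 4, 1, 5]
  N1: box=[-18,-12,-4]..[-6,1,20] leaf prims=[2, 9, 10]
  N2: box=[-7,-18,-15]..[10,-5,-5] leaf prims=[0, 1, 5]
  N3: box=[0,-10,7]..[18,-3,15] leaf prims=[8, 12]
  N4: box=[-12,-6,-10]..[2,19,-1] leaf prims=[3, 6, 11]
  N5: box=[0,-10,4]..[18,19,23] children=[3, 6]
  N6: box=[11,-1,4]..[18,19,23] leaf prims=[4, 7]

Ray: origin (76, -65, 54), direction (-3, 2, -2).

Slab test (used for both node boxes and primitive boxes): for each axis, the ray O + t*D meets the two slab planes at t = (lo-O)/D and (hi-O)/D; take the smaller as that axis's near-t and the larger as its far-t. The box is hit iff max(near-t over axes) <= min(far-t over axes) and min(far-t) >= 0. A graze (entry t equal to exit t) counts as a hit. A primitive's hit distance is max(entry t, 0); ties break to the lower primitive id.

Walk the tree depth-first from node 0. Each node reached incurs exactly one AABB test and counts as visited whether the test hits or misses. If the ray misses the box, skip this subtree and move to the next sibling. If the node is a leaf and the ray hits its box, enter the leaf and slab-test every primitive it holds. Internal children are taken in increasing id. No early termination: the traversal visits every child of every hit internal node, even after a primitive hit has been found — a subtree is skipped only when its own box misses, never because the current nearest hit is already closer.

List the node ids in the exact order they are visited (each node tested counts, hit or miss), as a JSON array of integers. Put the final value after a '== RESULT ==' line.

Traverse from the root:
N0 x:[58/3,94/3] y:[47/2,42] z:[31/2,69/2] -> hit [47/2,94/3], descend [1, 2, 4, 5]
  N1 x:[82/3,94/3] y:[53/2,33] z:[17,29] -> hit [82/3,29] leaf, test {P2@t=82/3, P9(miss), P10(miss)}
  N2 x:[22,83/3] y:[47/2,30] z:[59/2,69/2] -> miss, prune
  N4 x:[74/3,88/3] y:[59/2,42] z:[55/2,32] -> miss, prune
  N5 x:[58/3,76/3] y:[55/2,42] z:[31/2,25] -> miss, prune

Visited [0, 1, 2, 4, 5]. Tests: 5 box, 1 leaf. Nearest: P2.

== RESULT ==
[0, 1, 2, 4, 5]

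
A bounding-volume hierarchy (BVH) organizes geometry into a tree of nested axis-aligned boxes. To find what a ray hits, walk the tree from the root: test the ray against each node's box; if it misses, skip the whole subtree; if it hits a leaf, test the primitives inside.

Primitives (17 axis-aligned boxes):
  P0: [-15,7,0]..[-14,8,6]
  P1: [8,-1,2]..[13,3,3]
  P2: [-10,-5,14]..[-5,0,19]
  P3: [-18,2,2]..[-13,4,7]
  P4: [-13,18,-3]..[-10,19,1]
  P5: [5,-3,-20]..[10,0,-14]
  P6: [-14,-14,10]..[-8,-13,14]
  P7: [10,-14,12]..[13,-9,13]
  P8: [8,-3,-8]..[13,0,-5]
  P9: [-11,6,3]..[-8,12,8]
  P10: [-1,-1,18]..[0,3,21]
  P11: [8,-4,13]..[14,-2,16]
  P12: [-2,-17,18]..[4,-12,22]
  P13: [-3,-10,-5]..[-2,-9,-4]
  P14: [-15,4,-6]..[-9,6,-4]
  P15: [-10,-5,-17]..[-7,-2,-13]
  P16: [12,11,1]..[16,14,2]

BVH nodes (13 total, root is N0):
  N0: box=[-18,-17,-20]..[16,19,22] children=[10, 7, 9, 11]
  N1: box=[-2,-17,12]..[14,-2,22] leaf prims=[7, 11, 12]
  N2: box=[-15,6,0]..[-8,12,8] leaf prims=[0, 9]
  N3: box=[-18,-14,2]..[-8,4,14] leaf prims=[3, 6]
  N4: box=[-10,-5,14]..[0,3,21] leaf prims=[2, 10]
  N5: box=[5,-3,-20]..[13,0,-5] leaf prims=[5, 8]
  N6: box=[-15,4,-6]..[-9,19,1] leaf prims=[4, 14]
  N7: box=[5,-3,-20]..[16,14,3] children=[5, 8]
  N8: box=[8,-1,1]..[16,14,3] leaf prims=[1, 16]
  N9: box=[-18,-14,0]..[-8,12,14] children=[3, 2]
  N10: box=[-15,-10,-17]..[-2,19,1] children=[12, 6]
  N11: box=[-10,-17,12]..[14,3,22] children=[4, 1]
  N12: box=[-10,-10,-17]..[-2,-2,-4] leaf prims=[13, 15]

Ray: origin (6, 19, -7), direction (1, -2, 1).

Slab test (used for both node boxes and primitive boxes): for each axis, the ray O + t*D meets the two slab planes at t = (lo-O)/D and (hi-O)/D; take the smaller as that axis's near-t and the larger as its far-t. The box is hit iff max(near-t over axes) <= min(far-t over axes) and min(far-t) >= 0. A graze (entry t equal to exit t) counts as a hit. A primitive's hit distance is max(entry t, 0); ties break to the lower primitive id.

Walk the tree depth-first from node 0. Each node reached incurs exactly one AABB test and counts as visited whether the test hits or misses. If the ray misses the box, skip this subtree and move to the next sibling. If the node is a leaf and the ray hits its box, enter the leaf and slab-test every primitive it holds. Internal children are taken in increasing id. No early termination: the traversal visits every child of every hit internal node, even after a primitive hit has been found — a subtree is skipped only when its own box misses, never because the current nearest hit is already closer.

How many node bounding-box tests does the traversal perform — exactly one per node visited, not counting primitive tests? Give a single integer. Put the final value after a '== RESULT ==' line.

Walk:
N0 x:[-24,10] y:[0,18] z:[-13,29] -> hit [0,10], descend [7, 9, 10, 11]
  N7 x:[-1,10] y:[5/2,11] z:[-13,10] -> hit [5/2,10], descend [5, 8]
    N5 x:[-1,7] y:[19/2,11] z:[-13,2] -> miss, prune
    N8 x:[2,10] y:[5/2,10] z:[8,10] -> hit [8,10] leaf, test {P1(miss), P16(miss)}
  N9 x:[-24,-14] y:[7/2,33/2] z:[7,21] -> miss, prune
  N10 x:[-21,-8] y:[0,29/2] z:[-10,8] -> miss, prune
  N11 x:[-16,8] y:[8,18] z:[19,29] -> miss, prune

order=[0, 7, 5, 8, 9, 10, 11]  |boxes|=7  |leaves|=1  hit=miss

== RESULT ==
7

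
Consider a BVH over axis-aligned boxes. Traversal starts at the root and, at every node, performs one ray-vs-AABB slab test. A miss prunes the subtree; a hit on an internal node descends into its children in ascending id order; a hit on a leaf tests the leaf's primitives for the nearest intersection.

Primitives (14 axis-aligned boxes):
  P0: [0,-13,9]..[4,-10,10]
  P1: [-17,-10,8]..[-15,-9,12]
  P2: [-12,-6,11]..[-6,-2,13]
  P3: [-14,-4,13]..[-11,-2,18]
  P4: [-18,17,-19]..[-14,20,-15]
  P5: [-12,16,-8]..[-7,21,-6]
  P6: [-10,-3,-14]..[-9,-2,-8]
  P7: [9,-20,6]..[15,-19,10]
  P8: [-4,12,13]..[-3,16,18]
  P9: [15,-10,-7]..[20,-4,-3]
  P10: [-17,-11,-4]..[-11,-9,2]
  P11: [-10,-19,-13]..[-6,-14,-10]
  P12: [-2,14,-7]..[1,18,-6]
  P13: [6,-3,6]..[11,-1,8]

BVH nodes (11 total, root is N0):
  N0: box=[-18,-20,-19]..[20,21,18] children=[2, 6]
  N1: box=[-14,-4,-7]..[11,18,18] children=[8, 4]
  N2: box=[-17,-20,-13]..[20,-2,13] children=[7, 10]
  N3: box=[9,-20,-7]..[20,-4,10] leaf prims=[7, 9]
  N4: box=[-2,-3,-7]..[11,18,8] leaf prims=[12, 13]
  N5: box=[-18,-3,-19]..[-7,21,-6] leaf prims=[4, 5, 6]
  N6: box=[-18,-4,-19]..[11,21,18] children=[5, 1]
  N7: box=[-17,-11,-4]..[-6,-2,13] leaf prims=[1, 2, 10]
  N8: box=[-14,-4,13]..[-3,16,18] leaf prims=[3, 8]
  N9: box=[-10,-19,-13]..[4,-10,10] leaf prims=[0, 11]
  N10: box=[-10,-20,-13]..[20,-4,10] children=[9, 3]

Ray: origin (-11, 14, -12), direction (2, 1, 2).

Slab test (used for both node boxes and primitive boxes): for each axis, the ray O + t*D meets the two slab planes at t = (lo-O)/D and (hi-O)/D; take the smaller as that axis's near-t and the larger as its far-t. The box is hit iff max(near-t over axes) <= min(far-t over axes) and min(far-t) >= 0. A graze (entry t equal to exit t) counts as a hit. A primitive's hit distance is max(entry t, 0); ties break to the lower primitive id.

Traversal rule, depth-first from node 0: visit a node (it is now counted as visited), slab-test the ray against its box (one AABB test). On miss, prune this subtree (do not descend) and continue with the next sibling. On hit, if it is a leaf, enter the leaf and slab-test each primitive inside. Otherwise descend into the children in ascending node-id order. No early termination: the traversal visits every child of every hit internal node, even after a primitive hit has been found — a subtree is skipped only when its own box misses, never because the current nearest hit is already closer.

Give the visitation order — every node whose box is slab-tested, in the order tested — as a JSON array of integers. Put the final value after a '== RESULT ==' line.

Traverse from the root:
N0 x:[-7/2,31/2] y:[-34,7] z:[-7/2,15] -> hit [-7/2,7], descend [2, 6]
  N2 x:[-3,31/2] y:[-34,-16] z:[-1/2,25/2] -> miss, prune
  N6 x:[-7/2,11] y:[-18,7] z:[-7/2,15] -> hit [-7/2,7], descend [1, 5]
    N1 x:[-3/2,11] y:[-18,4] z:[5/2,15] -> hit [5/2,4], descend [4, 8]
      N4 x:[9/2,11] y:[-17,4] z:[5/2,10] -> miss, prune
      N8 x:[-3/2,4] y:[-18,2] z:[25/2,15] -> miss, prune
    N5 x:[-7/2,2] y:[-17,7] z:[-7/2,3] -> hit [-7/2,2] leaf, test {P4(miss), P5@t=2, P6(miss)}

Visited [0, 2, 6, 1, 4, 8, 5]. Tests: 7 box, 1 leaf. Nearest: P5.

== RESULT ==
[0, 2, 6, 1, 4, 8, 5]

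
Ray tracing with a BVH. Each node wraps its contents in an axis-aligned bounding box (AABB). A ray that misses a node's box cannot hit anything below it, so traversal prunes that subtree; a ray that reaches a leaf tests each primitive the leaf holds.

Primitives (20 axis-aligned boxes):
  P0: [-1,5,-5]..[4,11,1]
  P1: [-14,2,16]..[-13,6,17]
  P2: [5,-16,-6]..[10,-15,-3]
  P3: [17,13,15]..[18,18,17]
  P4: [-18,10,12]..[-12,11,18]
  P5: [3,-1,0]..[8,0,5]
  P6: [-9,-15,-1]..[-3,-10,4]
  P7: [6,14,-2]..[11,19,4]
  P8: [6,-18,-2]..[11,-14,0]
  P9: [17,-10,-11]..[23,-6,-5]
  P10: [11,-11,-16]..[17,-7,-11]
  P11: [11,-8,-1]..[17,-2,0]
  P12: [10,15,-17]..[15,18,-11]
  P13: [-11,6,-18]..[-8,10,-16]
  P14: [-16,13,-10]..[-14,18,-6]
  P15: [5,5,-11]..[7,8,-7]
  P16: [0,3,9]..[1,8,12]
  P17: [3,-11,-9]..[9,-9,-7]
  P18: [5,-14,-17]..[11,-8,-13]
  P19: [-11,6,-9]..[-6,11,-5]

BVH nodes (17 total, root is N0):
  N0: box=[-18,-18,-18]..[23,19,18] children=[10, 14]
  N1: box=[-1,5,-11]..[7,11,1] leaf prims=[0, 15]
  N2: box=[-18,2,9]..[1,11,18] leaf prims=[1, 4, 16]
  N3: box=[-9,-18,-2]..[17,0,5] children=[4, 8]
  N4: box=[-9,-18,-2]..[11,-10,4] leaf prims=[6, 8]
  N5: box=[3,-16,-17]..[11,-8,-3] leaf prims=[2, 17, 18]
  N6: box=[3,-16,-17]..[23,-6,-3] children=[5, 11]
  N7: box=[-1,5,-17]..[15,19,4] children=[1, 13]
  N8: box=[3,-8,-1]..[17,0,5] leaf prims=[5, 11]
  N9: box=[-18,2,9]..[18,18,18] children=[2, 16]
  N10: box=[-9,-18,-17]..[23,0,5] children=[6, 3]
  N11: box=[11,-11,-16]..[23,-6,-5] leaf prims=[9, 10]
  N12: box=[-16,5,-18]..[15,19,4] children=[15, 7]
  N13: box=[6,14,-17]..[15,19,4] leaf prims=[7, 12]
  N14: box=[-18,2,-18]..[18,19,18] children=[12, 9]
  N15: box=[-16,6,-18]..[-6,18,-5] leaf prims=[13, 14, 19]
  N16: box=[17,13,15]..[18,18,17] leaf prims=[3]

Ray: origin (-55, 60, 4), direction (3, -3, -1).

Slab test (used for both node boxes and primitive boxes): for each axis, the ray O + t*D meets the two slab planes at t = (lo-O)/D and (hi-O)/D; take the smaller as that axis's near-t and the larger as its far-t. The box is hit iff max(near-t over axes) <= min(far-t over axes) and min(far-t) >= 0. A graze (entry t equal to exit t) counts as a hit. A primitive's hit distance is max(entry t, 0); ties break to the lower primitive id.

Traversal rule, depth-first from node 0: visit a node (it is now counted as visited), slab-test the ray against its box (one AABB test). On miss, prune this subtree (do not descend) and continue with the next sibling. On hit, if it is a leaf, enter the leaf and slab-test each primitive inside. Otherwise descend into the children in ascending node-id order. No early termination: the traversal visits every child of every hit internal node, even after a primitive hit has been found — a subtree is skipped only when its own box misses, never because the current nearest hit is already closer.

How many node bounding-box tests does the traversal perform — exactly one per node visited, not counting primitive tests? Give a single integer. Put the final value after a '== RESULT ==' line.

Walk:
N0 x:[37/3,26] y:[41/3,26] z:[-14,22] -> hit [41/3,22], descend [10, 14]
  N10 x:[46/3,26] y:[20,26] z:[-1,21] -> hit [20,21], descend [3, 6]
    N3 x:[46/3,24] y:[20,26] z:[-1,6] -> miss, prune
    N6 x:[58/3,26] y:[22,76/3] z:[7,21] -> miss, prune
  N14 x:[37/3,73/3] y:[41/3,58/3] z:[-14,22] -> hit [41/3,58/3], descend [9, 12]
    N9 x:[37/3,73/3] y:[14,58/3] z:[-14,-5] -> miss, prune
    N12 x:[13,70/3] y:[41/3,55/3] z:[0,22] -> hit [41/3,55/3], descend [7, 15]
      N7 x:[18,70/3] y:[41/3,55/3] z:[0,21] -> hit [18,55/3], descend [1, 13]
        N1 x:[18,62/3] y:[49/3,55/3] z:[3,15] -> miss, prune
        N13 x:[61/3,70/3] y:[41/3,46/3] z:[0,21] -> miss, prune
      N15 x:[13,49/3] y:[14,18] z:[9,22] -> hit [14,49/3] leaf, test {P13(miss), P14(miss), P19(miss)}

Summary -> nodes [0, 10, 3, 6, 14, 9, 12, 7, 1, 13, 15]; box-tests=11; leaf-entries=1; first=miss

== RESULT ==
11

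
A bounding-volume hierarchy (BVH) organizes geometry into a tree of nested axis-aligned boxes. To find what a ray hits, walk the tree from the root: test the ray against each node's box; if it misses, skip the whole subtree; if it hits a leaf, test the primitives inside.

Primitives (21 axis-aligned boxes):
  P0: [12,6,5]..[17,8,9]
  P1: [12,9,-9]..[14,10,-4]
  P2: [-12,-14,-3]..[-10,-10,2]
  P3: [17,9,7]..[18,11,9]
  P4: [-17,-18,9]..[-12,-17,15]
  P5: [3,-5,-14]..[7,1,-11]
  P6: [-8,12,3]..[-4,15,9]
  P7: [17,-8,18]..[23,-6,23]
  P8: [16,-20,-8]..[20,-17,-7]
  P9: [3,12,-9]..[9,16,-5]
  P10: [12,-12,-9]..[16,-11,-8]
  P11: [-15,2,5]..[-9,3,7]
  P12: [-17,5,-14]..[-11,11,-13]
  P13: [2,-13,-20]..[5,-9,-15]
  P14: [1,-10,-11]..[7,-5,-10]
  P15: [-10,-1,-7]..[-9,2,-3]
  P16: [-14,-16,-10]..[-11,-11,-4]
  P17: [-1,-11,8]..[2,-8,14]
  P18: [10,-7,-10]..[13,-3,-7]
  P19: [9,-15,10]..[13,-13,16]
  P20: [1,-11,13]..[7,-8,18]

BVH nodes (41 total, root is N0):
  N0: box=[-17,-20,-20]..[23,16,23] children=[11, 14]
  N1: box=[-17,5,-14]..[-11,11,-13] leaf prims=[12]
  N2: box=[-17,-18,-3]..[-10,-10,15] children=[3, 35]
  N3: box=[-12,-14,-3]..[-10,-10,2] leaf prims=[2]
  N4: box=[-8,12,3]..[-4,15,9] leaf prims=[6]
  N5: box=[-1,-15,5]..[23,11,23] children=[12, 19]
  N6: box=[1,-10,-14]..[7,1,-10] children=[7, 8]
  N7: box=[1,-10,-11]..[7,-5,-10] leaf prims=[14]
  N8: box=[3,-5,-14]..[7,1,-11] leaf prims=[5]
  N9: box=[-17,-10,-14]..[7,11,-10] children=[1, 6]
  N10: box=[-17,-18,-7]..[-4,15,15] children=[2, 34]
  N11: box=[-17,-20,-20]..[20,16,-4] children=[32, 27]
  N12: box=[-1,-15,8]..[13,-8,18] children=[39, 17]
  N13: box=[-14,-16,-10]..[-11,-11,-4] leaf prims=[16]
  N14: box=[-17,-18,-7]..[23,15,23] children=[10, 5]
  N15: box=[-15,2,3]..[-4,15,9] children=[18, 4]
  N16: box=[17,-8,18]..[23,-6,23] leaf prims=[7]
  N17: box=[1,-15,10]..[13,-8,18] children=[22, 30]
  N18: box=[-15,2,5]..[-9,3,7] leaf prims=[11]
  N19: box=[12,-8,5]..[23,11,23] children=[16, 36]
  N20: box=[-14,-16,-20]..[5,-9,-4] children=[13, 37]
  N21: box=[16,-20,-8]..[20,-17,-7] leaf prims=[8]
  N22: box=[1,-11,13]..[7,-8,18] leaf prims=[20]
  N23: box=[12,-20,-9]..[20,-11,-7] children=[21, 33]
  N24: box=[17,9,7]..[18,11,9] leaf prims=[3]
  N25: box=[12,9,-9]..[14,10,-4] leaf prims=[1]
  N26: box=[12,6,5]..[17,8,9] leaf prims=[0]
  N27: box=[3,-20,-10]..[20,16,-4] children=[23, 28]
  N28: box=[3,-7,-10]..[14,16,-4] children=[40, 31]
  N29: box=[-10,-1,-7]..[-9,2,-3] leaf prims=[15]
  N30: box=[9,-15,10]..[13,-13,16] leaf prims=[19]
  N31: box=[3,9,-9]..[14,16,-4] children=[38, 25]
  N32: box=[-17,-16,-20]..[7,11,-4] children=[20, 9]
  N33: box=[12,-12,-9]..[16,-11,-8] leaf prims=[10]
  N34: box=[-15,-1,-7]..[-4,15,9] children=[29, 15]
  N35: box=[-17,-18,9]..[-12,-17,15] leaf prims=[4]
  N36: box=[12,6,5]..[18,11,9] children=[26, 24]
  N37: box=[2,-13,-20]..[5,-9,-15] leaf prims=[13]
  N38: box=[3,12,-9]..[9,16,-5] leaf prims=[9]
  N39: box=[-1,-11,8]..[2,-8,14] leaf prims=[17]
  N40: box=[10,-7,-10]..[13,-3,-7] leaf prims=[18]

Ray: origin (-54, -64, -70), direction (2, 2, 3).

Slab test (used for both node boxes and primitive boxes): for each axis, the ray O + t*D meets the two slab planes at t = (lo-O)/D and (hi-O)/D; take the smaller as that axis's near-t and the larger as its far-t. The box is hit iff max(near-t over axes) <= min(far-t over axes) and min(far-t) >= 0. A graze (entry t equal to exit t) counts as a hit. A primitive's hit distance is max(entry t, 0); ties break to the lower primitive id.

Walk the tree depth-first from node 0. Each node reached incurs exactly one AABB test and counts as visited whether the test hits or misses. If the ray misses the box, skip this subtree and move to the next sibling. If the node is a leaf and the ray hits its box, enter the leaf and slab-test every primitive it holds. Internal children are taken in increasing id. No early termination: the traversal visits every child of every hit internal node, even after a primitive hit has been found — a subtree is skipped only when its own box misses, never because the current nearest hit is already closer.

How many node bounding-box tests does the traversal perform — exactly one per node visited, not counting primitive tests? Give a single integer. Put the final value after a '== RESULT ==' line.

Walk:
N0 x:[37/2,77/2] y:[22,40] z:[50/3,31] -> hit [22,31], descend [11, 14]
  N11 x:[37/2,37] y:[22,40] z:[50/3,22] -> hit [22,22], descend [27, 32]
    N27 x:[57/2,37] y:[22,40] z:[20,22] -> miss, prune
    N32 x:[37/2,61/2] y:[24,75/2] z:[50/3,22] -> miss, prune
  N14 x:[37/2,77/2] y:[23,79/2] z:[21,31] -> hit [23,31], descend [5, 10]
    N5 x:[53/2,77/2] y:[49/2,75/2] z:[25,31] -> hit [53/2,31], descend [12, 19]
      N12 x:[53/2,67/2] y:[49/2,28] z:[26,88/3] -> hit [53/2,28], descend [17, 39]
        N17 x:[55/2,67/2] y:[49/2,28] z:[80/3,88/3] -> hit [55/2,28], descend [22, 30]
          N22 x:[55/2,61/2] y:[53/2,28] z:[83/3,88/3] -> hit [83/3,28] leaf, test {P20@t=83/3}
          N30 x:[63/2,67/2] y:[49/2,51/2] z:[80/3,86/3] -> miss, prune
        N39 x:[53/2,28] y:[53/2,28] z:[26,28] -> hit [53/2,28] leaf, test {P17@t=53/2}
      N19 x:[33,77/2] y:[28,75/2] z:[25,31] -> miss, prune
    N10 x:[37/2,25] y:[23,79/2] z:[21,85/3] -> hit [23,25], descend [2, 34]
      N2 x:[37/2,22] y:[23,27] z:[67/3,85/3] -> miss, prune
      N34 x:[39/2,25] y:[63/2,79/2] z:[21,79/3] -> miss, prune

Summary -> nodes [0, 11, 27, 32, 14, 5, 12, 17, 22, 30, 39, 19, 10, 2, 34]; box-tests=15; leaf-entries=2; first=P17

== RESULT ==
15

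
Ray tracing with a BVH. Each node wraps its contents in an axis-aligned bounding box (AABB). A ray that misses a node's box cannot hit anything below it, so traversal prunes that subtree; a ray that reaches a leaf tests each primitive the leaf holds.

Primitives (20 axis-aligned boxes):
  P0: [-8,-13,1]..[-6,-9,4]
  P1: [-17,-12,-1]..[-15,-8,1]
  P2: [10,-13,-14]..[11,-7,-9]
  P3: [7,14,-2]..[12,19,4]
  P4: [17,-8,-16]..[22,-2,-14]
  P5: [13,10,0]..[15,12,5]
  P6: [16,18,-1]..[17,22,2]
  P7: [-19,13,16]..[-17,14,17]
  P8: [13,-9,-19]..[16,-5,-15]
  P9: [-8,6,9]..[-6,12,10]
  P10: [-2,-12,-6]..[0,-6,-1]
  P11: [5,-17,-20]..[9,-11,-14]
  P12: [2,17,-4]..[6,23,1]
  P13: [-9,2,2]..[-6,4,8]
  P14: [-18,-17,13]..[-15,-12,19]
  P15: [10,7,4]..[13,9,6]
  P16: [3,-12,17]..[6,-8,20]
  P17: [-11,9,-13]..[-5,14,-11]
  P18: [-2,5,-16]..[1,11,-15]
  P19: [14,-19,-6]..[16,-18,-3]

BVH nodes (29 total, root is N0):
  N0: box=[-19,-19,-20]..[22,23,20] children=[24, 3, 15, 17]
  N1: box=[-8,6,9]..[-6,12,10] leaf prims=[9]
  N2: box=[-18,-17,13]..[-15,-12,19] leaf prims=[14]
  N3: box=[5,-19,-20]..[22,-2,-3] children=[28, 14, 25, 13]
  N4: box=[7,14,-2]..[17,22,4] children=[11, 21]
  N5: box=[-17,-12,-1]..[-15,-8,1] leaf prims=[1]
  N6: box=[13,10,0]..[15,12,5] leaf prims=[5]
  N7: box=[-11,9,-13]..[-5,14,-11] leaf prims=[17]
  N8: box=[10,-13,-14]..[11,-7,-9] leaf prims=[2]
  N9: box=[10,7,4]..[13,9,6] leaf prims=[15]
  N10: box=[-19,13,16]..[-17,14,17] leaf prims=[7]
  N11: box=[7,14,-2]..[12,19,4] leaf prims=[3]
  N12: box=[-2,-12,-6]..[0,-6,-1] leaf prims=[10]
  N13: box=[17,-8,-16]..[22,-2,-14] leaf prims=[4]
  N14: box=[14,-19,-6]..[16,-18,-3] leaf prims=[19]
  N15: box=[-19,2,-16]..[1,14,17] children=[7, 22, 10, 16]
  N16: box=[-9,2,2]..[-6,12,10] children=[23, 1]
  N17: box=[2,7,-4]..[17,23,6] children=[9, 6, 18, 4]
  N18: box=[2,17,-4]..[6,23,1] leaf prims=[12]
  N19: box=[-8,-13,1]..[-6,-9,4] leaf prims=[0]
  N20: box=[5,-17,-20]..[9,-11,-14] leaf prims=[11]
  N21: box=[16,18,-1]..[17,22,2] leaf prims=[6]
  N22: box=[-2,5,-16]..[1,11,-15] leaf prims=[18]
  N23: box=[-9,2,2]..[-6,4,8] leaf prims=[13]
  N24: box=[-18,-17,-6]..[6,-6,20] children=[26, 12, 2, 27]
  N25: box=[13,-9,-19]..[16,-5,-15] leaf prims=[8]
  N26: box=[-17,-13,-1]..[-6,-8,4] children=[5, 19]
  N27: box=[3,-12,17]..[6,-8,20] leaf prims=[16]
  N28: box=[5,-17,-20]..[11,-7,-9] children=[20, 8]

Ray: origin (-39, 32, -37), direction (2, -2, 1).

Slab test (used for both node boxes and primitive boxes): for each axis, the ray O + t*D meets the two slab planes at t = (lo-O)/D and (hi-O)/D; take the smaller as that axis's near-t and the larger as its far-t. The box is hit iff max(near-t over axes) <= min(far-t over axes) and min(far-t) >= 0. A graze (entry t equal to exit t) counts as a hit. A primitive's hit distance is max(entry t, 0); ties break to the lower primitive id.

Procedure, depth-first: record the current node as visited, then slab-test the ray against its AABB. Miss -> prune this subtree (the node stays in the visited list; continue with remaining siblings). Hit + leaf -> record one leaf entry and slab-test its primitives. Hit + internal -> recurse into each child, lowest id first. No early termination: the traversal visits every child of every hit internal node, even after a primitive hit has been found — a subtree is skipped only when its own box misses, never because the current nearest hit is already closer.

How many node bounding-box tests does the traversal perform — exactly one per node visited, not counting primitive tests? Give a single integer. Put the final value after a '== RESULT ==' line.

Trace the traversal:
N0 x:[10,61/2] y:[9/2,51/2] z:[17,57] -> hit [17,51/2], descend [3, 15, 17, 24]
  N3 x:[22,61/2] y:[17,51/2] z:[17,34] -> hit [22,51/2], descend [13, 14, 25, 28]
    N13 x:[28,61/2] y:[17,20] z:[21,23] -> miss, prune
    N14 x:[53/2,55/2] y:[25,51/2] z:[31,34] -> miss, prune
    N25 x:[26,55/2] y:[37/2,41/2] z:[18,22] -> miss, prune
    N28 x:[22,25] y:[39/2,49/2] z:[17,28] -> hit [22,49/2], descend [8, 20]
      N8 x:[49/2,25] y:[39/2,45/2] z:[23,28] -> miss, prune
      N20 x:[22,24] y:[43/2,49/2] z:[17,23] -> hit [22,23] leaf, test {P11@t=22}
  N15 x:[10,20] y:[9,15] z:[21,54] -> miss, prune
  N17 x:[41/2,28] y:[9/2,25/2] z:[33,43] -> miss, prune
  N24 x:[21/2,45/2] y:[19,49/2] z:[31,57] -> miss, prune

11 AABB tests over nodes [0, 3, 13, 14, 25, 28, 8, 20, 15, 17, 24]; 1 leaf entered; closest P11.

== RESULT ==
11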